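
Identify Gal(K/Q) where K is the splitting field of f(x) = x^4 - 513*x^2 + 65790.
Gal(K/Q) = V_4 (Klein four-group, Z/2Z × Z/2Z)

f factors as (x^2 - 258)(x^2 - 255), so the splitting field is K = Q(sqrt(258), sqrt(255)). The elements 258, 255, 65790 are all non-squares in Q, so sqrt(258) and sqrt(255) generate independent quadratic extensions. Thus [K:Q] = 4 and Gal(K/Q) is generated by the two order-2 automorphisms sqrt(258) ↦ -sqrt(258) and sqrt(255) ↦ -sqrt(255), giving V_4.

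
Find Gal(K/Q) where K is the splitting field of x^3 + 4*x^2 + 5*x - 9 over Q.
Gal(K/Q) = S_3 (symmetric group of order 6)

Compute the discriminant of x^3 + (4)*x^2 + (5)*x + (-9): Δ = -3223. Since Δ is not a rational square, the Galois group is not contained in A_3; it must be the full S_3 (irreducibility of the cubic rules out anything smaller).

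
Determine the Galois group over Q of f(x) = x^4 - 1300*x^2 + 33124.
Gal(K/Q) = Z/2Z (cyclic of order 2)

f factors as (x^2 - 1274)(x^2 - 26), so the splitting field is K = Q(sqrt(1274), sqrt(26)). The squarefree part of 1274 is 26 and the squarefree part of 26 is also 26, so sqrt(1274) and sqrt(26) are both rational multiples of sqrt(26). Hence Q(sqrt(1274)) = Q(sqrt(26)) = Q(sqrt(26)), and the splitting field collapses to a single degree-2 extension with Galois group Z/2Z.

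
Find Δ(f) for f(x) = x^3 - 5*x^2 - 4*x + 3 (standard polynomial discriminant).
Δ = 2993

For x^3 + a x^2 + b x + c the discriminant is Δ = 18 a b c - 4 a^3 c + a^2 b^2 - 4 b^3 - 27 c^2.
Plug a = -5, b = -4, c = 3:
  18*(-5)*(-4)*(3) - 4*(-5)^3*(3) + (-5)^2*(-4)^2 - 4*(-4)^3 - 27*(3)^2
  = 1080 + (1500) + 400 + (256) + (-243)
  = 2993.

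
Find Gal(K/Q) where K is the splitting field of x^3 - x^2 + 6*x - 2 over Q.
Gal(K/Q) = S_3 (symmetric group of order 6)

Compute the discriminant of x^3 + (-1)*x^2 + (6)*x + (-2): Δ = -728. Since Δ is not a rational square, the Galois group is not contained in A_3; it must be the full S_3 (irreducibility of the cubic rules out anything smaller).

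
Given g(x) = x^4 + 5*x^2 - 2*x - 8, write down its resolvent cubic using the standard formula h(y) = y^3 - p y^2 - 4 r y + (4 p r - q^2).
h(y) = y^3 - 5*y^2 + 32*y - 164

Identify coefficients: p = 5, q = -2, r = -8.
Plug into h(y) = y^3 - p y^2 - 4 r y + (4 p r - q^2):
  h(y) = y^3 - (5) y^2 - 4*(-8) y + (4*(5)*(-8) - (-2)^2)
       = y^3 + (-5) y^2 + (32) y + (-164).
Simplifying: h(y) = y^3 - 5*y^2 + 32*y - 164.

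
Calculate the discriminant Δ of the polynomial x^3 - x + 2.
Δ = -104

For a depressed cubic x^3 + p x + q the discriminant is Δ = -4 p^3 - 27 q^2 = -4*(-1)^3 - 27*(2)^2 = 4 - 108 = -104.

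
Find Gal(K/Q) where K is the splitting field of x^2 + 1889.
Gal(K/Q) = Z/2Z (cyclic of order 2)

x^2 + 1889 is irreducible over Q since -1889 is not a rational square. The splitting field Q(sqrt(-1889)) has degree 2 over Q, and its unique nontrivial automorphism is sqrt(-1889) ↦ -sqrt(-1889). Hence Gal(Q(sqrt(-1889))/Q) = Z/2Z.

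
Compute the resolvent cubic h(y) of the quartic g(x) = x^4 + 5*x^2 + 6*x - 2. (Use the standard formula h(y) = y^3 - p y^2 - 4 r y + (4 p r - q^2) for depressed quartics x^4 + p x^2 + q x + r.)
h(y) = y^3 - 5*y^2 + 8*y - 76

Identify coefficients: p = 5, q = 6, r = -2.
Plug into h(y) = y^3 - p y^2 - 4 r y + (4 p r - q^2):
  h(y) = y^3 - (5) y^2 - 4*(-2) y + (4*(5)*(-2) - (6)^2)
       = y^3 + (-5) y^2 + (8) y + (-76).
Simplifying: h(y) = y^3 - 5*y^2 + 8*y - 76.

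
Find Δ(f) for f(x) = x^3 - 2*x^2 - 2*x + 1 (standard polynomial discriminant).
Δ = 125

For x^3 + a x^2 + b x + c the discriminant is Δ = 18 a b c - 4 a^3 c + a^2 b^2 - 4 b^3 - 27 c^2.
Plug a = -2, b = -2, c = 1:
  18*(-2)*(-2)*(1) - 4*(-2)^3*(1) + (-2)^2*(-2)^2 - 4*(-2)^3 - 27*(1)^2
  = 72 + (32) + 16 + (32) + (-27)
  = 125.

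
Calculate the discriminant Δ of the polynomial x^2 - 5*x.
Δ = 25

For a quadratic a x^2 + b x + c the discriminant is Δ = b^2 - 4ac = (-5)^2 - 4*(1)*(0) = 25 - (0) = 25.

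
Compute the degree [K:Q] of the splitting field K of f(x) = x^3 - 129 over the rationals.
[K:Q] = 6

x^3 - 129 has one real root r = 129^(1/3) and two complex roots r*zeta_3, r*zeta_3^2 where zeta_3 = e^(2*pi*i/3). The splitting field is Q(r, zeta_3). [Q(r):Q] = 3 and [Q(zeta_3):Q] = 2 with gcd = 1, so [Q(r, zeta_3):Q] = 3 * 2 = 6.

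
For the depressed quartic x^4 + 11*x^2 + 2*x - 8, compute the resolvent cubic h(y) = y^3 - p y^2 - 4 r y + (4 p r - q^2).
h(y) = y^3 - 11*y^2 + 32*y - 356

Identify coefficients: p = 11, q = 2, r = -8.
Plug into h(y) = y^3 - p y^2 - 4 r y + (4 p r - q^2):
  h(y) = y^3 - (11) y^2 - 4*(-8) y + (4*(11)*(-8) - (2)^2)
       = y^3 + (-11) y^2 + (32) y + (-356).
Simplifying: h(y) = y^3 - 11*y^2 + 32*y - 356.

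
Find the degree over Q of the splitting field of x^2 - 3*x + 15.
[K:Q] = 2

The discriminant of x^2 + (-3)*x + (15) is b^2 - 4c = 9 - (60) = -51. Since -51 is not a perfect square in Q, the polynomial is irreducible over Q. Its two roots generate a degree-2 extension, so [K:Q] = 2.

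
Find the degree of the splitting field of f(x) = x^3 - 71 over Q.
[K:Q] = 6

x^3 - 71 has one real root r = 71^(1/3) and two complex roots r*zeta_3, r*zeta_3^2 where zeta_3 = e^(2*pi*i/3). The splitting field is Q(r, zeta_3). [Q(r):Q] = 3 and [Q(zeta_3):Q] = 2 with gcd = 1, so [Q(r, zeta_3):Q] = 3 * 2 = 6.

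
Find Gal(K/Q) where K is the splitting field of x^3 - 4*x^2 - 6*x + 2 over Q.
Gal(K/Q) = S_3 (symmetric group of order 6)

Compute the discriminant of x^3 + (-4)*x^2 + (-6)*x + (2): Δ = 2708. Since Δ is not a rational square, the Galois group is not contained in A_3; it must be the full S_3 (irreducibility of the cubic rules out anything smaller).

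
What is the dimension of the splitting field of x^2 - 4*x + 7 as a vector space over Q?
[K:Q] = 2

The discriminant of x^2 + (-4)*x + (7) is b^2 - 4c = 16 - (28) = -12. Since -12 is not a perfect square in Q, the polynomial is irreducible over Q. Its two roots generate a degree-2 extension, so [K:Q] = 2.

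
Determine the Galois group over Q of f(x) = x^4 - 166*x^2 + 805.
Gal(K/Q) = V_4 (Klein four-group, Z/2Z × Z/2Z)

f factors as (x^2 - 161)(x^2 - 5), so the splitting field is K = Q(sqrt(161), sqrt(5)). The elements 161, 5, 805 are all non-squares in Q, so sqrt(161) and sqrt(5) generate independent quadratic extensions. Thus [K:Q] = 4 and Gal(K/Q) is generated by the two order-2 automorphisms sqrt(161) ↦ -sqrt(161) and sqrt(5) ↦ -sqrt(5), giving V_4.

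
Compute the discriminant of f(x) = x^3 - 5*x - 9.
Δ = -1687

For a depressed cubic x^3 + p x + q the discriminant is Δ = -4 p^3 - 27 q^2 = -4*(-5)^3 - 27*(-9)^2 = 500 - 2187 = -1687.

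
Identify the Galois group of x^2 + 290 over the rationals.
Gal(K/Q) = Z/2Z (cyclic of order 2)

x^2 + 290 is irreducible over Q since -290 is not a rational square. The splitting field Q(sqrt(-290)) has degree 2 over Q, and its unique nontrivial automorphism is sqrt(-290) ↦ -sqrt(-290). Hence Gal(Q(sqrt(-290))/Q) = Z/2Z.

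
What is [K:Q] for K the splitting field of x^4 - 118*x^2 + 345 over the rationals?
[K:Q] = 4

f factors as (x^2 - 115)(x^2 - 3); the splitting field is K = Q(sqrt(115), sqrt(3)). Since 115, 3, and 345 are all non-squares in Q, the three subfields Q(sqrt(115)), Q(sqrt(3)), Q(sqrt(345)) are distinct degree-2 extensions, so [K:Q] = 4 (Klein four Galois group).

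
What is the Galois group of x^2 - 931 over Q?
Gal(K/Q) = Z/2Z (cyclic of order 2)

x^2 - 931 is irreducible over Q since 931 is not a rational square. The splitting field Q(sqrt(931)) has degree 2 over Q, and its unique nontrivial automorphism is sqrt(931) ↦ -sqrt(931). Hence Gal(Q(sqrt(931))/Q) = Z/2Z.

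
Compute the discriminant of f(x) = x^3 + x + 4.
Δ = -436

For x^3 + a x^2 + b x + c the discriminant is Δ = 18 a b c - 4 a^3 c + a^2 b^2 - 4 b^3 - 27 c^2.
Plug a = 0, b = 1, c = 4:
  18*(0)*(1)*(4) - 4*(0)^3*(4) + (0)^2*(1)^2 - 4*(1)^3 - 27*(4)^2
  = 0 + (0) + 0 + (-4) + (-432)
  = -436.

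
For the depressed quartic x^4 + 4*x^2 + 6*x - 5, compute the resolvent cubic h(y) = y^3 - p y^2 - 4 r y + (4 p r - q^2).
h(y) = y^3 - 4*y^2 + 20*y - 116

Identify coefficients: p = 4, q = 6, r = -5.
Plug into h(y) = y^3 - p y^2 - 4 r y + (4 p r - q^2):
  h(y) = y^3 - (4) y^2 - 4*(-5) y + (4*(4)*(-5) - (6)^2)
       = y^3 + (-4) y^2 + (20) y + (-116).
Simplifying: h(y) = y^3 - 4*y^2 + 20*y - 116.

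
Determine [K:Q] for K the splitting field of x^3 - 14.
[K:Q] = 6

x^3 - 14 has one real root r = 14^(1/3) and two complex roots r*zeta_3, r*zeta_3^2 where zeta_3 = e^(2*pi*i/3). The splitting field is Q(r, zeta_3). [Q(r):Q] = 3 and [Q(zeta_3):Q] = 2 with gcd = 1, so [Q(r, zeta_3):Q] = 3 * 2 = 6.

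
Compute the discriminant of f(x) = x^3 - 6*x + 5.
Δ = 189

For a depressed cubic x^3 + p x + q the discriminant is Δ = -4 p^3 - 27 q^2 = -4*(-6)^3 - 27*(5)^2 = 864 - 675 = 189.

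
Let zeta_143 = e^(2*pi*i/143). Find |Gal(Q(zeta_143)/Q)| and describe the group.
|Gal(Q(zeta_143)/Q)| = phi(143) = 120; group ≅ (Z/143Z)^* ≅ Z/10Z × Z/12Z

The n-th cyclotomic polynomial Φ_143(x) is the minimal polynomial of zeta_143 over Q and has degree phi(143) = 120. So Q(zeta_143) is a degree-120 Galois extension with Galois group (Z/143Z)^*. By CRT, (Z/143Z)^* ≅ (Z/11Z)^* × (Z/13Z)^*. Each prime-power unit group is (Z/11Z)^* ≅ Z/10Z; (Z/13Z)^* ≅ Z/12Z. Hence Gal(Q(zeta_143)/Q) ≅ Z/10Z × Z/12Z.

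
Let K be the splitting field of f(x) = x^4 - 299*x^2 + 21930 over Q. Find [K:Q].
[K:Q] = 4

f factors as (x^2 - 129)(x^2 - 170); the splitting field is K = Q(sqrt(129), sqrt(170)). Since 129, 170, and 21930 are all non-squares in Q, the three subfields Q(sqrt(129)), Q(sqrt(170)), Q(sqrt(21930)) are distinct degree-2 extensions, so [K:Q] = 4 (Klein four Galois group).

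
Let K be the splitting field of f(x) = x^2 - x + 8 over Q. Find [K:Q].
[K:Q] = 2

The discriminant of x^2 + (-1)*x + (8) is b^2 - 4c = 1 - (32) = -31. Since -31 is not a perfect square in Q, the polynomial is irreducible over Q. Its two roots generate a degree-2 extension, so [K:Q] = 2.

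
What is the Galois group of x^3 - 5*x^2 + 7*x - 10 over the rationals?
Gal(K/Q) = S_3 (symmetric group of order 6)

Compute the discriminant of x^3 + (-5)*x^2 + (7)*x + (-10): Δ = -1547. Since Δ is not a rational square, the Galois group is not contained in A_3; it must be the full S_3 (irreducibility of the cubic rules out anything smaller).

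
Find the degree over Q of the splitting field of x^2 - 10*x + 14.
[K:Q] = 2

The discriminant of x^2 + (-10)*x + (14) is b^2 - 4c = 100 - (56) = 44. Since 44 is not a perfect square in Q, the polynomial is irreducible over Q. Its two roots generate a degree-2 extension, so [K:Q] = 2.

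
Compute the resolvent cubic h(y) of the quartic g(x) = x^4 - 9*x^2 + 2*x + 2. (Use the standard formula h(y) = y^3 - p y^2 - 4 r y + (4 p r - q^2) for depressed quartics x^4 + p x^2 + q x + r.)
h(y) = y^3 + 9*y^2 - 8*y - 76

Identify coefficients: p = -9, q = 2, r = 2.
Plug into h(y) = y^3 - p y^2 - 4 r y + (4 p r - q^2):
  h(y) = y^3 - (-9) y^2 - 4*(2) y + (4*(-9)*(2) - (2)^2)
       = y^3 + (9) y^2 + (-8) y + (-76).
Simplifying: h(y) = y^3 + 9*y^2 - 8*y - 76.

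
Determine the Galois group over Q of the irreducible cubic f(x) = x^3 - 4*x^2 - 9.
Gal(K/Q) = S_3 (symmetric group of order 6)

Compute the discriminant of x^3 + (-4)*x^2 + (0)*x + (-9): Δ = -4491. Since Δ is not a rational square, the Galois group is not contained in A_3; it must be the full S_3 (irreducibility of the cubic rules out anything smaller).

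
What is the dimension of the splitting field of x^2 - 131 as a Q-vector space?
[K:Q] = 2

The polynomial x^2 - 131 is irreducible over Q since 131 is not a perfect square. Its splitting field is Q(sqrt(131)), which has degree 2 over Q.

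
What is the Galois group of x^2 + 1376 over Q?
Gal(K/Q) = Z/2Z (cyclic of order 2)

x^2 + 1376 is irreducible over Q since -1376 is not a rational square. The splitting field Q(sqrt(-1376)) has degree 2 over Q, and its unique nontrivial automorphism is sqrt(-1376) ↦ -sqrt(-1376). Hence Gal(Q(sqrt(-1376))/Q) = Z/2Z.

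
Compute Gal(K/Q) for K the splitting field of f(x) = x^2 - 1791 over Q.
Gal(K/Q) = Z/2Z (cyclic of order 2)

x^2 - 1791 is irreducible over Q since 1791 is not a rational square. The splitting field Q(sqrt(1791)) has degree 2 over Q, and its unique nontrivial automorphism is sqrt(1791) ↦ -sqrt(1791). Hence Gal(Q(sqrt(1791))/Q) = Z/2Z.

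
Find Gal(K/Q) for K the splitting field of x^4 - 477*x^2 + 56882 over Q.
Gal(K/Q) = V_4 (Klein four-group, Z/2Z × Z/2Z)

f factors as (x^2 - 238)(x^2 - 239), so the splitting field is K = Q(sqrt(238), sqrt(239)). The elements 238, 239, 56882 are all non-squares in Q, so sqrt(238) and sqrt(239) generate independent quadratic extensions. Thus [K:Q] = 4 and Gal(K/Q) is generated by the two order-2 automorphisms sqrt(238) ↦ -sqrt(238) and sqrt(239) ↦ -sqrt(239), giving V_4.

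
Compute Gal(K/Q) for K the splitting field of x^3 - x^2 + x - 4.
Gal(K/Q) = S_3 (symmetric group of order 6)

Compute the discriminant of x^3 + (-1)*x^2 + (1)*x + (-4): Δ = -379. Since Δ is not a rational square, the Galois group is not contained in A_3; it must be the full S_3 (irreducibility of the cubic rules out anything smaller).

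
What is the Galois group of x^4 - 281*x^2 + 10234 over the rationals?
Gal(K/Q) = V_4 (Klein four-group, Z/2Z × Z/2Z)

f factors as (x^2 - 238)(x^2 - 43), so the splitting field is K = Q(sqrt(238), sqrt(43)). The elements 238, 43, 10234 are all non-squares in Q, so sqrt(238) and sqrt(43) generate independent quadratic extensions. Thus [K:Q] = 4 and Gal(K/Q) is generated by the two order-2 automorphisms sqrt(238) ↦ -sqrt(238) and sqrt(43) ↦ -sqrt(43), giving V_4.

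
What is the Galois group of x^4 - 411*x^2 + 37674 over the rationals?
Gal(K/Q) = V_4 (Klein four-group, Z/2Z × Z/2Z)

f factors as (x^2 - 273)(x^2 - 138), so the splitting field is K = Q(sqrt(273), sqrt(138)). The elements 273, 138, 37674 are all non-squares in Q, so sqrt(273) and sqrt(138) generate independent quadratic extensions. Thus [K:Q] = 4 and Gal(K/Q) is generated by the two order-2 automorphisms sqrt(273) ↦ -sqrt(273) and sqrt(138) ↦ -sqrt(138), giving V_4.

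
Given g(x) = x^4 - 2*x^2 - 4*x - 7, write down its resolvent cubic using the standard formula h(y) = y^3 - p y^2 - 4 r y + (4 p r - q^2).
h(y) = y^3 + 2*y^2 + 28*y + 40

Identify coefficients: p = -2, q = -4, r = -7.
Plug into h(y) = y^3 - p y^2 - 4 r y + (4 p r - q^2):
  h(y) = y^3 - (-2) y^2 - 4*(-7) y + (4*(-2)*(-7) - (-4)^2)
       = y^3 + (2) y^2 + (28) y + (40).
Simplifying: h(y) = y^3 + 2*y^2 + 28*y + 40.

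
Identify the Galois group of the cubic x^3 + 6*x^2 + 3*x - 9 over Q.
Gal(K/Q) = S_3 (symmetric group of order 6)

Compute the discriminant of x^3 + (6)*x^2 + (3)*x + (-9): Δ = 2889. Since Δ is not a rational square, the Galois group is not contained in A_3; it must be the full S_3 (irreducibility of the cubic rules out anything smaller).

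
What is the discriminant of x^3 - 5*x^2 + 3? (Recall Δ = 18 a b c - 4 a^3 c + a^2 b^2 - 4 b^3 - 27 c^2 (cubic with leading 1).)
Δ = 1257

For x^3 + a x^2 + b x + c the discriminant is Δ = 18 a b c - 4 a^3 c + a^2 b^2 - 4 b^3 - 27 c^2.
Plug a = -5, b = 0, c = 3:
  18*(-5)*(0)*(3) - 4*(-5)^3*(3) + (-5)^2*(0)^2 - 4*(0)^3 - 27*(3)^2
  = 0 + (1500) + 0 + (0) + (-243)
  = 1257.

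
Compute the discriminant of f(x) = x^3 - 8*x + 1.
Δ = 2021

For a depressed cubic x^3 + p x + q the discriminant is Δ = -4 p^3 - 27 q^2 = -4*(-8)^3 - 27*(1)^2 = 2048 - 27 = 2021.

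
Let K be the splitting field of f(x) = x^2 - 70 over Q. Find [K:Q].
[K:Q] = 2

The polynomial x^2 - 70 is irreducible over Q since 70 is not a perfect square. Its splitting field is Q(sqrt(70)), which has degree 2 over Q.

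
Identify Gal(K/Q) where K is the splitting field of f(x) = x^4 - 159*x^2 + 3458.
Gal(K/Q) = V_4 (Klein four-group, Z/2Z × Z/2Z)

f factors as (x^2 - 26)(x^2 - 133), so the splitting field is K = Q(sqrt(26), sqrt(133)). The elements 26, 133, 3458 are all non-squares in Q, so sqrt(26) and sqrt(133) generate independent quadratic extensions. Thus [K:Q] = 4 and Gal(K/Q) is generated by the two order-2 automorphisms sqrt(26) ↦ -sqrt(26) and sqrt(133) ↦ -sqrt(133), giving V_4.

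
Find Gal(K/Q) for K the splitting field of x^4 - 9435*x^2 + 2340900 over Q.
Gal(K/Q) = Z/2Z (cyclic of order 2)

f factors as (x^2 - 255)(x^2 - 9180), so the splitting field is K = Q(sqrt(255), sqrt(9180)). The squarefree part of 255 is 255 and the squarefree part of 9180 is also 255, so sqrt(255) and sqrt(9180) are both rational multiples of sqrt(255). Hence Q(sqrt(255)) = Q(sqrt(9180)) = Q(sqrt(255)), and the splitting field collapses to a single degree-2 extension with Galois group Z/2Z.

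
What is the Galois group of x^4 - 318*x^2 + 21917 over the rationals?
Gal(K/Q) = V_4 (Klein four-group, Z/2Z × Z/2Z)

f factors as (x^2 - 217)(x^2 - 101), so the splitting field is K = Q(sqrt(217), sqrt(101)). The elements 217, 101, 21917 are all non-squares in Q, so sqrt(217) and sqrt(101) generate independent quadratic extensions. Thus [K:Q] = 4 and Gal(K/Q) is generated by the two order-2 automorphisms sqrt(217) ↦ -sqrt(217) and sqrt(101) ↦ -sqrt(101), giving V_4.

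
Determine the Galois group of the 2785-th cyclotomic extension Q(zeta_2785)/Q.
|Gal(Q(zeta_2785)/Q)| = phi(2785) = 2224; group ≅ (Z/2785Z)^* ≅ Z/4Z × Z/556Z

The n-th cyclotomic polynomial Φ_2785(x) is the minimal polynomial of zeta_2785 over Q and has degree phi(2785) = 2224. So Q(zeta_2785) is a degree-2224 Galois extension with Galois group (Z/2785Z)^*. By CRT, (Z/2785Z)^* ≅ (Z/5Z)^* × (Z/557Z)^*. Each prime-power unit group is (Z/5Z)^* ≅ Z/4Z; (Z/557Z)^* ≅ Z/556Z. Hence Gal(Q(zeta_2785)/Q) ≅ Z/4Z × Z/556Z.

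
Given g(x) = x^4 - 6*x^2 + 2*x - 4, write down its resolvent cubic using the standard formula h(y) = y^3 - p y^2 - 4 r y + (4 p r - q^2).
h(y) = y^3 + 6*y^2 + 16*y + 92

Identify coefficients: p = -6, q = 2, r = -4.
Plug into h(y) = y^3 - p y^2 - 4 r y + (4 p r - q^2):
  h(y) = y^3 - (-6) y^2 - 4*(-4) y + (4*(-6)*(-4) - (2)^2)
       = y^3 + (6) y^2 + (16) y + (92).
Simplifying: h(y) = y^3 + 6*y^2 + 16*y + 92.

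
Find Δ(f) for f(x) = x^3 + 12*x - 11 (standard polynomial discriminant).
Δ = -10179

For a depressed cubic x^3 + p x + q the discriminant is Δ = -4 p^3 - 27 q^2 = -4*(12)^3 - 27*(-11)^2 = -6912 - 3267 = -10179.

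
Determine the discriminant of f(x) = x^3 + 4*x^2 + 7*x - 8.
Δ = -4300

For x^3 + a x^2 + b x + c the discriminant is Δ = 18 a b c - 4 a^3 c + a^2 b^2 - 4 b^3 - 27 c^2.
Plug a = 4, b = 7, c = -8:
  18*(4)*(7)*(-8) - 4*(4)^3*(-8) + (4)^2*(7)^2 - 4*(7)^3 - 27*(-8)^2
  = -4032 + (2048) + 784 + (-1372) + (-1728)
  = -4300.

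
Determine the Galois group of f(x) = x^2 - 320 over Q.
Gal(K/Q) = Z/2Z (cyclic of order 2)

x^2 - 320 is irreducible over Q since 320 is not a rational square. The splitting field Q(sqrt(320)) has degree 2 over Q, and its unique nontrivial automorphism is sqrt(320) ↦ -sqrt(320). Hence Gal(Q(sqrt(320))/Q) = Z/2Z.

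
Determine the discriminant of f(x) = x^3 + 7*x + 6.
Δ = -2344

For a depressed cubic x^3 + p x + q the discriminant is Δ = -4 p^3 - 27 q^2 = -4*(7)^3 - 27*(6)^2 = -1372 - 972 = -2344.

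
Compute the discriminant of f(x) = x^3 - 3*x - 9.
Δ = -2079

For a depressed cubic x^3 + p x + q the discriminant is Δ = -4 p^3 - 27 q^2 = -4*(-3)^3 - 27*(-9)^2 = 108 - 2187 = -2079.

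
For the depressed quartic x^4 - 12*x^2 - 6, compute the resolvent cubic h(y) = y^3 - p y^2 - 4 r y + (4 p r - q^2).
h(y) = y^3 + 12*y^2 + 24*y + 288

Identify coefficients: p = -12, q = 0, r = -6.
Plug into h(y) = y^3 - p y^2 - 4 r y + (4 p r - q^2):
  h(y) = y^3 - (-12) y^2 - 4*(-6) y + (4*(-12)*(-6) - (0)^2)
       = y^3 + (12) y^2 + (24) y + (288).
Simplifying: h(y) = y^3 + 12*y^2 + 24*y + 288.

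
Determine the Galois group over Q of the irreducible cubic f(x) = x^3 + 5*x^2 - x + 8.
Gal(K/Q) = S_3 (symmetric group of order 6)

Compute the discriminant of x^3 + (5)*x^2 + (-1)*x + (8): Δ = -6419. Since Δ is not a rational square, the Galois group is not contained in A_3; it must be the full S_3 (irreducibility of the cubic rules out anything smaller).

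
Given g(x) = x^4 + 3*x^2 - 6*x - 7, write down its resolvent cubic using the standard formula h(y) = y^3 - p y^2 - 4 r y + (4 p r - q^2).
h(y) = y^3 - 3*y^2 + 28*y - 120

Identify coefficients: p = 3, q = -6, r = -7.
Plug into h(y) = y^3 - p y^2 - 4 r y + (4 p r - q^2):
  h(y) = y^3 - (3) y^2 - 4*(-7) y + (4*(3)*(-7) - (-6)^2)
       = y^3 + (-3) y^2 + (28) y + (-120).
Simplifying: h(y) = y^3 - 3*y^2 + 28*y - 120.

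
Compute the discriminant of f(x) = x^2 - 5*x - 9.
Δ = 61

For a quadratic a x^2 + b x + c the discriminant is Δ = b^2 - 4ac = (-5)^2 - 4*(1)*(-9) = 25 - (-36) = 61.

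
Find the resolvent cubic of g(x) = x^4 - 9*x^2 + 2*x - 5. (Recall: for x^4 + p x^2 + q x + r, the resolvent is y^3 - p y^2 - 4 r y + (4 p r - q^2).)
h(y) = y^3 + 9*y^2 + 20*y + 176

Identify coefficients: p = -9, q = 2, r = -5.
Plug into h(y) = y^3 - p y^2 - 4 r y + (4 p r - q^2):
  h(y) = y^3 - (-9) y^2 - 4*(-5) y + (4*(-9)*(-5) - (2)^2)
       = y^3 + (9) y^2 + (20) y + (176).
Simplifying: h(y) = y^3 + 9*y^2 + 20*y + 176.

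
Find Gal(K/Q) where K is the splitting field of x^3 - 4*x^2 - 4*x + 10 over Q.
Gal(K/Q) = S_3 (symmetric group of order 6)

Compute the discriminant of x^3 + (-4)*x^2 + (-4)*x + (10): Δ = 3252. Since Δ is not a rational square, the Galois group is not contained in A_3; it must be the full S_3 (irreducibility of the cubic rules out anything smaller).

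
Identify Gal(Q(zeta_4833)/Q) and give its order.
|Gal(Q(zeta_4833)/Q)| = phi(4833) = 3204; group ≅ (Z/4833Z)^* ≅ Z/18Z × Z/178Z

The n-th cyclotomic polynomial Φ_4833(x) is the minimal polynomial of zeta_4833 over Q and has degree phi(4833) = 3204. So Q(zeta_4833) is a degree-3204 Galois extension with Galois group (Z/4833Z)^*. By CRT, (Z/4833Z)^* ≅ (Z/27Z)^* × (Z/179Z)^*. Each prime-power unit group is (Z/27Z)^* ≅ Z/18Z; (Z/179Z)^* ≅ Z/178Z. Hence Gal(Q(zeta_4833)/Q) ≅ Z/18Z × Z/178Z.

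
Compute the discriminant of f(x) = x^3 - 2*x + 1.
Δ = 5

For a depressed cubic x^3 + p x + q the discriminant is Δ = -4 p^3 - 27 q^2 = -4*(-2)^3 - 27*(1)^2 = 32 - 27 = 5.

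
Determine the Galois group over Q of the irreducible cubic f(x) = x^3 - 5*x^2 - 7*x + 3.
Gal(K/Q) = S_3 (symmetric group of order 6)

Compute the discriminant of x^3 + (-5)*x^2 + (-7)*x + (3): Δ = 5744. Since Δ is not a rational square, the Galois group is not contained in A_3; it must be the full S_3 (irreducibility of the cubic rules out anything smaller).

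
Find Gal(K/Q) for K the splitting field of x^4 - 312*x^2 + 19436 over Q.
Gal(K/Q) = V_4 (Klein four-group, Z/2Z × Z/2Z)

f factors as (x^2 - 86)(x^2 - 226), so the splitting field is K = Q(sqrt(86), sqrt(226)). The elements 86, 226, 19436 are all non-squares in Q, so sqrt(86) and sqrt(226) generate independent quadratic extensions. Thus [K:Q] = 4 and Gal(K/Q) is generated by the two order-2 automorphisms sqrt(86) ↦ -sqrt(86) and sqrt(226) ↦ -sqrt(226), giving V_4.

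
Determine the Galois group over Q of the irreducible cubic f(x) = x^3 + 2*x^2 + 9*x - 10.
Gal(K/Q) = S_3 (symmetric group of order 6)

Compute the discriminant of x^3 + (2)*x^2 + (9)*x + (-10): Δ = -8212. Since Δ is not a rational square, the Galois group is not contained in A_3; it must be the full S_3 (irreducibility of the cubic rules out anything smaller).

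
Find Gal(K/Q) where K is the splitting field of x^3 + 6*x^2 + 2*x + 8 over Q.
Gal(K/Q) = S_3 (symmetric group of order 6)

Compute the discriminant of x^3 + (6)*x^2 + (2)*x + (8): Δ = -6800. Since Δ is not a rational square, the Galois group is not contained in A_3; it must be the full S_3 (irreducibility of the cubic rules out anything smaller).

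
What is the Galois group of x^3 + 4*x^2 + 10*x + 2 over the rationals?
Gal(K/Q) = S_3 (symmetric group of order 6)

Compute the discriminant of x^3 + (4)*x^2 + (10)*x + (2): Δ = -1580. Since Δ is not a rational square, the Galois group is not contained in A_3; it must be the full S_3 (irreducibility of the cubic rules out anything smaller).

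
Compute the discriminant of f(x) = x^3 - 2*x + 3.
Δ = -211

For a depressed cubic x^3 + p x + q the discriminant is Δ = -4 p^3 - 27 q^2 = -4*(-2)^3 - 27*(3)^2 = 32 - 243 = -211.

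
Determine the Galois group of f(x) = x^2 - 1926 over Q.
Gal(K/Q) = Z/2Z (cyclic of order 2)

x^2 - 1926 is irreducible over Q since 1926 is not a rational square. The splitting field Q(sqrt(1926)) has degree 2 over Q, and its unique nontrivial automorphism is sqrt(1926) ↦ -sqrt(1926). Hence Gal(Q(sqrt(1926))/Q) = Z/2Z.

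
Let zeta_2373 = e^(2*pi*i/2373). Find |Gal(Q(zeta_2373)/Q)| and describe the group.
|Gal(Q(zeta_2373)/Q)| = phi(2373) = 1344; group ≅ (Z/2373Z)^* ≅ Z/2Z × Z/6Z × Z/112Z

The n-th cyclotomic polynomial Φ_2373(x) is the minimal polynomial of zeta_2373 over Q and has degree phi(2373) = 1344. So Q(zeta_2373) is a degree-1344 Galois extension with Galois group (Z/2373Z)^*. By CRT, (Z/2373Z)^* ≅ (Z/3Z)^* × (Z/7Z)^* × (Z/113Z)^*. Each prime-power unit group is (Z/3Z)^* ≅ Z/2Z; (Z/7Z)^* ≅ Z/6Z; (Z/113Z)^* ≅ Z/112Z. Hence Gal(Q(zeta_2373)/Q) ≅ Z/2Z × Z/6Z × Z/112Z.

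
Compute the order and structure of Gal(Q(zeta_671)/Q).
|Gal(Q(zeta_671)/Q)| = phi(671) = 600; group ≅ (Z/671Z)^* ≅ Z/10Z × Z/60Z

The n-th cyclotomic polynomial Φ_671(x) is the minimal polynomial of zeta_671 over Q and has degree phi(671) = 600. So Q(zeta_671) is a degree-600 Galois extension with Galois group (Z/671Z)^*. By CRT, (Z/671Z)^* ≅ (Z/11Z)^* × (Z/61Z)^*. Each prime-power unit group is (Z/11Z)^* ≅ Z/10Z; (Z/61Z)^* ≅ Z/60Z. Hence Gal(Q(zeta_671)/Q) ≅ Z/10Z × Z/60Z.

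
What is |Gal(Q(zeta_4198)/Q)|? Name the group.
|Gal(Q(zeta_4198)/Q)| = phi(4198) = 2098; group ≅ (Z/4198Z)^* ≅ Z/2098Z

The n-th cyclotomic polynomial Φ_4198(x) is the minimal polynomial of zeta_4198 over Q and has degree phi(4198) = 2098. So Q(zeta_4198) is a degree-2098 Galois extension with Galois group (Z/4198Z)^*. By CRT, (Z/4198Z)^* ≅ (Z/2Z)^* × (Z/2099Z)^*. Each prime-power unit group is (Z/2Z)^* ≅ trivial group (order 1); (Z/2099Z)^* ≅ Z/2098Z. Hence Gal(Q(zeta_4198)/Q) ≅ Z/2098Z.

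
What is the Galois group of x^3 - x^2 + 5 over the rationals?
Gal(K/Q) = S_3 (symmetric group of order 6)

Compute the discriminant of x^3 + (-1)*x^2 + (0)*x + (5): Δ = -655. Since Δ is not a rational square, the Galois group is not contained in A_3; it must be the full S_3 (irreducibility of the cubic rules out anything smaller).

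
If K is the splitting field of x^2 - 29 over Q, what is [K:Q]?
[K:Q] = 2

The polynomial x^2 - 29 is irreducible over Q since 29 is not a perfect square. Its splitting field is Q(sqrt(29)), which has degree 2 over Q.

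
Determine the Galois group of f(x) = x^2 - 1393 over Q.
Gal(K/Q) = Z/2Z (cyclic of order 2)

x^2 - 1393 is irreducible over Q since 1393 is not a rational square. The splitting field Q(sqrt(1393)) has degree 2 over Q, and its unique nontrivial automorphism is sqrt(1393) ↦ -sqrt(1393). Hence Gal(Q(sqrt(1393))/Q) = Z/2Z.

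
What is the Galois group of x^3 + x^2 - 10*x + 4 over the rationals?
Gal(K/Q) = S_3 (symmetric group of order 6)

Compute the discriminant of x^3 + (1)*x^2 + (-10)*x + (4): Δ = 2932. Since Δ is not a rational square, the Galois group is not contained in A_3; it must be the full S_3 (irreducibility of the cubic rules out anything smaller).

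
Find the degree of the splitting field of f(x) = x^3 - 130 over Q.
[K:Q] = 6

x^3 - 130 has one real root r = 130^(1/3) and two complex roots r*zeta_3, r*zeta_3^2 where zeta_3 = e^(2*pi*i/3). The splitting field is Q(r, zeta_3). [Q(r):Q] = 3 and [Q(zeta_3):Q] = 2 with gcd = 1, so [Q(r, zeta_3):Q] = 3 * 2 = 6.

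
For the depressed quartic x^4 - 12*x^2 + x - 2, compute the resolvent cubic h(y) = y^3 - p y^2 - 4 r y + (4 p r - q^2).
h(y) = y^3 + 12*y^2 + 8*y + 95

Identify coefficients: p = -12, q = 1, r = -2.
Plug into h(y) = y^3 - p y^2 - 4 r y + (4 p r - q^2):
  h(y) = y^3 - (-12) y^2 - 4*(-2) y + (4*(-12)*(-2) - (1)^2)
       = y^3 + (12) y^2 + (8) y + (95).
Simplifying: h(y) = y^3 + 12*y^2 + 8*y + 95.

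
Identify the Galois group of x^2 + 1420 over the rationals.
Gal(K/Q) = Z/2Z (cyclic of order 2)

x^2 + 1420 is irreducible over Q since -1420 is not a rational square. The splitting field Q(sqrt(-1420)) has degree 2 over Q, and its unique nontrivial automorphism is sqrt(-1420) ↦ -sqrt(-1420). Hence Gal(Q(sqrt(-1420))/Q) = Z/2Z.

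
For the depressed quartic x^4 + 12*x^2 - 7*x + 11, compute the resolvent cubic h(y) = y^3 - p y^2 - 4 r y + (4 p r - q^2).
h(y) = y^3 - 12*y^2 - 44*y + 479

Identify coefficients: p = 12, q = -7, r = 11.
Plug into h(y) = y^3 - p y^2 - 4 r y + (4 p r - q^2):
  h(y) = y^3 - (12) y^2 - 4*(11) y + (4*(12)*(11) - (-7)^2)
       = y^3 + (-12) y^2 + (-44) y + (479).
Simplifying: h(y) = y^3 - 12*y^2 - 44*y + 479.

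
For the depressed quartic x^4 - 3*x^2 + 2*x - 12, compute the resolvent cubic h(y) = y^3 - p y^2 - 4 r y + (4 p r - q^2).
h(y) = y^3 + 3*y^2 + 48*y + 140

Identify coefficients: p = -3, q = 2, r = -12.
Plug into h(y) = y^3 - p y^2 - 4 r y + (4 p r - q^2):
  h(y) = y^3 - (-3) y^2 - 4*(-12) y + (4*(-3)*(-12) - (2)^2)
       = y^3 + (3) y^2 + (48) y + (140).
Simplifying: h(y) = y^3 + 3*y^2 + 48*y + 140.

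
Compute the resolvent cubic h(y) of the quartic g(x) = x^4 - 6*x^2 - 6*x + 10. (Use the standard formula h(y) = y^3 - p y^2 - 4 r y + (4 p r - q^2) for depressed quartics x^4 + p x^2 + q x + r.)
h(y) = y^3 + 6*y^2 - 40*y - 276

Identify coefficients: p = -6, q = -6, r = 10.
Plug into h(y) = y^3 - p y^2 - 4 r y + (4 p r - q^2):
  h(y) = y^3 - (-6) y^2 - 4*(10) y + (4*(-6)*(10) - (-6)^2)
       = y^3 + (6) y^2 + (-40) y + (-276).
Simplifying: h(y) = y^3 + 6*y^2 - 40*y - 276.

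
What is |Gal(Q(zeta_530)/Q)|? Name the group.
|Gal(Q(zeta_530)/Q)| = phi(530) = 208; group ≅ (Z/530Z)^* ≅ Z/4Z × Z/52Z

The n-th cyclotomic polynomial Φ_530(x) is the minimal polynomial of zeta_530 over Q and has degree phi(530) = 208. So Q(zeta_530) is a degree-208 Galois extension with Galois group (Z/530Z)^*. By CRT, (Z/530Z)^* ≅ (Z/2Z)^* × (Z/5Z)^* × (Z/53Z)^*. Each prime-power unit group is (Z/2Z)^* ≅ trivial group (order 1); (Z/5Z)^* ≅ Z/4Z; (Z/53Z)^* ≅ Z/52Z. Hence Gal(Q(zeta_530)/Q) ≅ Z/4Z × Z/52Z.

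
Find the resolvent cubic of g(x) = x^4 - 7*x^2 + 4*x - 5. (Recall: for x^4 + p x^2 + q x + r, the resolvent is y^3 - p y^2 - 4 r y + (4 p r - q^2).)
h(y) = y^3 + 7*y^2 + 20*y + 124

Identify coefficients: p = -7, q = 4, r = -5.
Plug into h(y) = y^3 - p y^2 - 4 r y + (4 p r - q^2):
  h(y) = y^3 - (-7) y^2 - 4*(-5) y + (4*(-7)*(-5) - (4)^2)
       = y^3 + (7) y^2 + (20) y + (124).
Simplifying: h(y) = y^3 + 7*y^2 + 20*y + 124.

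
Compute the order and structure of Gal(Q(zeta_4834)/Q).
|Gal(Q(zeta_4834)/Q)| = phi(4834) = 2416; group ≅ (Z/4834Z)^* ≅ Z/2416Z

The n-th cyclotomic polynomial Φ_4834(x) is the minimal polynomial of zeta_4834 over Q and has degree phi(4834) = 2416. So Q(zeta_4834) is a degree-2416 Galois extension with Galois group (Z/4834Z)^*. By CRT, (Z/4834Z)^* ≅ (Z/2Z)^* × (Z/2417Z)^*. Each prime-power unit group is (Z/2Z)^* ≅ trivial group (order 1); (Z/2417Z)^* ≅ Z/2416Z. Hence Gal(Q(zeta_4834)/Q) ≅ Z/2416Z.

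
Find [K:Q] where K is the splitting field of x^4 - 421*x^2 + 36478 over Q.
[K:Q] = 4

f factors as (x^2 - 122)(x^2 - 299); the splitting field is K = Q(sqrt(122), sqrt(299)). Since 122, 299, and 36478 are all non-squares in Q, the three subfields Q(sqrt(122)), Q(sqrt(299)), Q(sqrt(36478)) are distinct degree-2 extensions, so [K:Q] = 4 (Klein four Galois group).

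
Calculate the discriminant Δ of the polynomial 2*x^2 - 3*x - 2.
Δ = 25

For a quadratic a x^2 + b x + c the discriminant is Δ = b^2 - 4ac = (-3)^2 - 4*(2)*(-2) = 9 - (-16) = 25.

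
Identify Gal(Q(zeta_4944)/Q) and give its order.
|Gal(Q(zeta_4944)/Q)| = phi(4944) = 1632; group ≅ (Z/4944Z)^* ≅ Z/2Z × Z/2Z × Z/4Z × Z/102Z

The n-th cyclotomic polynomial Φ_4944(x) is the minimal polynomial of zeta_4944 over Q and has degree phi(4944) = 1632. So Q(zeta_4944) is a degree-1632 Galois extension with Galois group (Z/4944Z)^*. By CRT, (Z/4944Z)^* ≅ (Z/16Z)^* × (Z/3Z)^* × (Z/103Z)^*. Each prime-power unit group is (Z/16Z)^* ≅ Z/2Z × Z/4Z; (Z/3Z)^* ≅ Z/2Z; (Z/103Z)^* ≅ Z/102Z. Hence Gal(Q(zeta_4944)/Q) ≅ Z/2Z × Z/2Z × Z/4Z × Z/102Z.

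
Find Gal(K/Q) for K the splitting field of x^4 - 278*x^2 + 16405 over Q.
Gal(K/Q) = V_4 (Klein four-group, Z/2Z × Z/2Z)

f factors as (x^2 - 85)(x^2 - 193), so the splitting field is K = Q(sqrt(85), sqrt(193)). The elements 85, 193, 16405 are all non-squares in Q, so sqrt(85) and sqrt(193) generate independent quadratic extensions. Thus [K:Q] = 4 and Gal(K/Q) is generated by the two order-2 automorphisms sqrt(85) ↦ -sqrt(85) and sqrt(193) ↦ -sqrt(193), giving V_4.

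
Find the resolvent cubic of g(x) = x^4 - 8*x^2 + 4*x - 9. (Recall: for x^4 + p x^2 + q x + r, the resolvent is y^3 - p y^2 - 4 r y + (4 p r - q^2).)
h(y) = y^3 + 8*y^2 + 36*y + 272

Identify coefficients: p = -8, q = 4, r = -9.
Plug into h(y) = y^3 - p y^2 - 4 r y + (4 p r - q^2):
  h(y) = y^3 - (-8) y^2 - 4*(-9) y + (4*(-8)*(-9) - (4)^2)
       = y^3 + (8) y^2 + (36) y + (272).
Simplifying: h(y) = y^3 + 8*y^2 + 36*y + 272.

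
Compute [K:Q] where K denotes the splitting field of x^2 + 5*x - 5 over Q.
[K:Q] = 2

The discriminant of x^2 + (5)*x + (-5) is b^2 - 4c = 25 - (-20) = 45. Since 45 is not a perfect square in Q, the polynomial is irreducible over Q. Its two roots generate a degree-2 extension, so [K:Q] = 2.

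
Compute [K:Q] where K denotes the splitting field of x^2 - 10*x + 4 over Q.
[K:Q] = 2

The discriminant of x^2 + (-10)*x + (4) is b^2 - 4c = 100 - (16) = 84. Since 84 is not a perfect square in Q, the polynomial is irreducible over Q. Its two roots generate a degree-2 extension, so [K:Q] = 2.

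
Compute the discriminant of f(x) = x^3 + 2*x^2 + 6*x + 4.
Δ = -416

For x^3 + a x^2 + b x + c the discriminant is Δ = 18 a b c - 4 a^3 c + a^2 b^2 - 4 b^3 - 27 c^2.
Plug a = 2, b = 6, c = 4:
  18*(2)*(6)*(4) - 4*(2)^3*(4) + (2)^2*(6)^2 - 4*(6)^3 - 27*(4)^2
  = 864 + (-128) + 144 + (-864) + (-432)
  = -416.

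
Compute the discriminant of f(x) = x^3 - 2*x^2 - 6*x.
Δ = 1008

For x^3 + a x^2 + b x + c the discriminant is Δ = 18 a b c - 4 a^3 c + a^2 b^2 - 4 b^3 - 27 c^2.
Plug a = -2, b = -6, c = 0:
  18*(-2)*(-6)*(0) - 4*(-2)^3*(0) + (-2)^2*(-6)^2 - 4*(-6)^3 - 27*(0)^2
  = 0 + (0) + 144 + (864) + (0)
  = 1008.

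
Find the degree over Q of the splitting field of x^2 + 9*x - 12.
[K:Q] = 2

The discriminant of x^2 + (9)*x + (-12) is b^2 - 4c = 81 - (-48) = 129. Since 129 is not a perfect square in Q, the polynomial is irreducible over Q. Its two roots generate a degree-2 extension, so [K:Q] = 2.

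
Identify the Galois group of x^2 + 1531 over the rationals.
Gal(K/Q) = Z/2Z (cyclic of order 2)

x^2 + 1531 is irreducible over Q since -1531 is not a rational square. The splitting field Q(sqrt(-1531)) has degree 2 over Q, and its unique nontrivial automorphism is sqrt(-1531) ↦ -sqrt(-1531). Hence Gal(Q(sqrt(-1531))/Q) = Z/2Z.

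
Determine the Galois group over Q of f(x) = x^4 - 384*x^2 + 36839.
Gal(K/Q) = V_4 (Klein four-group, Z/2Z × Z/2Z)

f factors as (x^2 - 187)(x^2 - 197), so the splitting field is K = Q(sqrt(187), sqrt(197)). The elements 187, 197, 36839 are all non-squares in Q, so sqrt(187) and sqrt(197) generate independent quadratic extensions. Thus [K:Q] = 4 and Gal(K/Q) is generated by the two order-2 automorphisms sqrt(187) ↦ -sqrt(187) and sqrt(197) ↦ -sqrt(197), giving V_4.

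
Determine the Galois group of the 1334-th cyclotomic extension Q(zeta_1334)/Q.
|Gal(Q(zeta_1334)/Q)| = phi(1334) = 616; group ≅ (Z/1334Z)^* ≅ Z/22Z × Z/28Z

The n-th cyclotomic polynomial Φ_1334(x) is the minimal polynomial of zeta_1334 over Q and has degree phi(1334) = 616. So Q(zeta_1334) is a degree-616 Galois extension with Galois group (Z/1334Z)^*. By CRT, (Z/1334Z)^* ≅ (Z/2Z)^* × (Z/23Z)^* × (Z/29Z)^*. Each prime-power unit group is (Z/2Z)^* ≅ trivial group (order 1); (Z/23Z)^* ≅ Z/22Z; (Z/29Z)^* ≅ Z/28Z. Hence Gal(Q(zeta_1334)/Q) ≅ Z/22Z × Z/28Z.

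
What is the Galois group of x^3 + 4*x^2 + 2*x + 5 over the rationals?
Gal(K/Q) = S_3 (symmetric group of order 6)

Compute the discriminant of x^3 + (4)*x^2 + (2)*x + (5): Δ = -1203. Since Δ is not a rational square, the Galois group is not contained in A_3; it must be the full S_3 (irreducibility of the cubic rules out anything smaller).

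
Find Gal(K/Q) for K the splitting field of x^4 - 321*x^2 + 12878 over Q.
Gal(K/Q) = V_4 (Klein four-group, Z/2Z × Z/2Z)

f factors as (x^2 - 274)(x^2 - 47), so the splitting field is K = Q(sqrt(274), sqrt(47)). The elements 274, 47, 12878 are all non-squares in Q, so sqrt(274) and sqrt(47) generate independent quadratic extensions. Thus [K:Q] = 4 and Gal(K/Q) is generated by the two order-2 automorphisms sqrt(274) ↦ -sqrt(274) and sqrt(47) ↦ -sqrt(47), giving V_4.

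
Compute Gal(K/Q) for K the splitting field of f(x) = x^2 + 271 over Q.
Gal(K/Q) = Z/2Z (cyclic of order 2)

x^2 + 271 is irreducible over Q since -271 is not a rational square. The splitting field Q(sqrt(-271)) has degree 2 over Q, and its unique nontrivial automorphism is sqrt(-271) ↦ -sqrt(-271). Hence Gal(Q(sqrt(-271))/Q) = Z/2Z.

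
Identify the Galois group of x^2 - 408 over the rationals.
Gal(K/Q) = Z/2Z (cyclic of order 2)

x^2 - 408 is irreducible over Q since 408 is not a rational square. The splitting field Q(sqrt(408)) has degree 2 over Q, and its unique nontrivial automorphism is sqrt(408) ↦ -sqrt(408). Hence Gal(Q(sqrt(408))/Q) = Z/2Z.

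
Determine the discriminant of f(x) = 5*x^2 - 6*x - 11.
Δ = 256

For a quadratic a x^2 + b x + c the discriminant is Δ = b^2 - 4ac = (-6)^2 - 4*(5)*(-11) = 36 - (-220) = 256.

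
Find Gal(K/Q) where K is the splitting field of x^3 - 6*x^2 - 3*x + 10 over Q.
Gal(K/Q) = S_3 (symmetric group of order 6)

Compute the discriminant of x^3 + (-6)*x^2 + (-3)*x + (10): Δ = 9612. Since Δ is not a rational square, the Galois group is not contained in A_3; it must be the full S_3 (irreducibility of the cubic rules out anything smaller).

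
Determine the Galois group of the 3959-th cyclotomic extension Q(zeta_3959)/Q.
|Gal(Q(zeta_3959)/Q)| = phi(3959) = 3816; group ≅ (Z/3959Z)^* ≅ Z/36Z × Z/106Z

The n-th cyclotomic polynomial Φ_3959(x) is the minimal polynomial of zeta_3959 over Q and has degree phi(3959) = 3816. So Q(zeta_3959) is a degree-3816 Galois extension with Galois group (Z/3959Z)^*. By CRT, (Z/3959Z)^* ≅ (Z/37Z)^* × (Z/107Z)^*. Each prime-power unit group is (Z/37Z)^* ≅ Z/36Z; (Z/107Z)^* ≅ Z/106Z. Hence Gal(Q(zeta_3959)/Q) ≅ Z/36Z × Z/106Z.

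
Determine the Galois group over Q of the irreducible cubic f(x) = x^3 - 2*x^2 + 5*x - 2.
Gal(K/Q) = S_3 (symmetric group of order 6)

Compute the discriminant of x^3 + (-2)*x^2 + (5)*x + (-2): Δ = -212. Since Δ is not a rational square, the Galois group is not contained in A_3; it must be the full S_3 (irreducibility of the cubic rules out anything smaller).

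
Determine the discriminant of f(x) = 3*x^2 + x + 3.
Δ = -35

For a quadratic a x^2 + b x + c the discriminant is Δ = b^2 - 4ac = (1)^2 - 4*(3)*(3) = 1 - (36) = -35.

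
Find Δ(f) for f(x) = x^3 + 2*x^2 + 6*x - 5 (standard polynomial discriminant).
Δ = -2315

For x^3 + a x^2 + b x + c the discriminant is Δ = 18 a b c - 4 a^3 c + a^2 b^2 - 4 b^3 - 27 c^2.
Plug a = 2, b = 6, c = -5:
  18*(2)*(6)*(-5) - 4*(2)^3*(-5) + (2)^2*(6)^2 - 4*(6)^3 - 27*(-5)^2
  = -1080 + (160) + 144 + (-864) + (-675)
  = -2315.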